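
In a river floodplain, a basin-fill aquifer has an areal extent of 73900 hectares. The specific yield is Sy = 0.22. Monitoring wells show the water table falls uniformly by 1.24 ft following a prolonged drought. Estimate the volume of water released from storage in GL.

A = 73900 hectares = 7.39 × 10^8 m²
Δh = 1.24 ft = 0.378 m
ΔV = Sy × A × Δh = 0.22 × 7.39 × 10^8 m² × 0.378 m = 6.145 × 10^7 m³
ΔV = 6.145 × 10^7 m³ = 61.45 GL

ΔV ≈ 61.4 GL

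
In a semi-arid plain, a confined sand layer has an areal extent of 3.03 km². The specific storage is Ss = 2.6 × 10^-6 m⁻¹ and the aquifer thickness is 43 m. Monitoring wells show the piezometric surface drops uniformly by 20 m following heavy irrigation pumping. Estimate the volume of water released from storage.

ΔV ≈ 6780 m³

S = Ss × b = 2.6 × 10^-6 m⁻¹ × 43 m = 1.118 × 10^-4
A = 3.03 km² = 3.03 × 10^6 m²
ΔV = S × A × Δh = 1.118 × 10^-4 × 3.03 × 10^6 m² × 20 m = 6775 m³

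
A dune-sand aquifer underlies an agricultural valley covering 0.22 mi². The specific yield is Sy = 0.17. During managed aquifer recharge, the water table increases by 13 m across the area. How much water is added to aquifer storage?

A = 0.22 mi² = 5.698 × 10^5 m²
ΔV = Sy × A × Δh = 0.17 × 5.698 × 10^5 m² × 13 m = 1.259 × 10^6 m³

ΔV ≈ 1.26 × 10^6 m³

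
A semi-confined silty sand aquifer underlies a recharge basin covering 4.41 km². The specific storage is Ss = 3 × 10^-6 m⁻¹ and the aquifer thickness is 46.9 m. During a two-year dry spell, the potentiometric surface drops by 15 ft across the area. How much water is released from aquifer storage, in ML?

ΔV ≈ 2.84 ML

S = Ss × b = 3 × 10^-6 m⁻¹ × 46.9 m = 1.407 × 10^-4
A = 4.41 km² = 4.41 × 10^6 m²
Δh = 15 ft = 4.572 m
ΔV = S × A × Δh = 1.407 × 10^-4 × 4.41 × 10^6 m² × 4.572 m = 2837 m³
ΔV = 2837 m³ = 2.837 ML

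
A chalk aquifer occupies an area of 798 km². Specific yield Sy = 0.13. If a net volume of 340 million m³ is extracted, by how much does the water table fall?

Δh ≈ 3.28 m

A = 798 km² = 7.98 × 10^8 m²
ΔV = 340 million m³ = 3.4 × 10^8 m³
Δh = ΔV / (Sy × A) = 3.4 × 10^8 m³ / (0.13 × 7.98 × 10^8 m²) = 3.277 m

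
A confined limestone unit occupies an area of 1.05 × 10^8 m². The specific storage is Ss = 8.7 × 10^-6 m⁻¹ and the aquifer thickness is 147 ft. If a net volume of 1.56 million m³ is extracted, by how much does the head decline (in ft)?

Δh ≈ 125 ft

b = 147 ft = 44.81 m
S = Ss × b = 8.7 × 10^-6 m⁻¹ × 44.81 m = 3.898 × 10^-4
ΔV = 1.56 million m³ = 1.56 × 10^6 m³
Δh = ΔV / (S × A) = 1.56 × 10^6 m³ / (3.898 × 10^-4 × 1.05 × 10^8 m²) = 38.11 m
Δh = 38.11 m = 125 ft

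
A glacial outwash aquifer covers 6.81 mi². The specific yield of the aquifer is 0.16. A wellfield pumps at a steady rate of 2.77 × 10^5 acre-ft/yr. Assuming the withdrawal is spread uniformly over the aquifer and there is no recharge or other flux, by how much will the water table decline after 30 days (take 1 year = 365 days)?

Δh ≈ 9.95 m

A = 6.81 mi² = 1.764 × 10^7 m²
Q = 2.77 × 10^5 acre-ft/yr = 9.361 × 10^5 m³/d
ΔV = Q × t = 9.361 × 10^5 m³/d × 30 d = 2.808 × 10^7 m³
Δh = ΔV / (Sy × A) = 2.808 × 10^7 / (0.16 × 1.764 × 10^7) = 9.951 m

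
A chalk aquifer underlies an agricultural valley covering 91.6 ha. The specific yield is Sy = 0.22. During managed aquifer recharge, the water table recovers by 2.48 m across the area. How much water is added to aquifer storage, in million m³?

ΔV ≈ 0.5 million m³

A = 91.6 ha = 9.16 × 10^5 m²
ΔV = Sy × A × Δh = 0.22 × 9.16 × 10^5 m² × 2.48 m = 4.998 × 10^5 m³
ΔV = 4.998 × 10^5 m³ = 0.4998 million m³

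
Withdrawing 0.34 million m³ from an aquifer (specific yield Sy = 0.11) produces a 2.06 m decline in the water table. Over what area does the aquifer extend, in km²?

ΔV = 0.34 million m³ = 3.4 × 10^5 m³
A = ΔV / (Sy × Δh) = 3.4 × 10^5 / (0.11 × 2.06) = 1.5 × 10^6 m²
A = 1.5 × 10^6 m² = 1.5 km²

A ≈ 1.5 km²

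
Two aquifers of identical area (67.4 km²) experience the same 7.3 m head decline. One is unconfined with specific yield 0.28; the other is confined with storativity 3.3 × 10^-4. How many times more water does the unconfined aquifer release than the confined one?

ΔV_u / ΔV_c ≈ 848

A = 67.4 km² = 6.74 × 10^7 m²
Unconfined: ΔV_u = Sy × A × Δh = 0.28 × 6.74 × 10^7 × 7.3 = 1.378 × 10^8 m³
Confined: ΔV_c = S × A × Δh = 3.3 × 10^-4 × 6.74 × 10^7 × 7.3 = 1.624 × 10^5 m³
Ratio = ΔV_u / ΔV_c = Sy / S = 0.28 / 3.3 × 10^-4 = 848.5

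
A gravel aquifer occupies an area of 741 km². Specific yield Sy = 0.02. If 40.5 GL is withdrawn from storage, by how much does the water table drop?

A = 741 km² = 7.41 × 10^8 m²
ΔV = 40.5 GL = 4.05 × 10^7 m³
Δh = ΔV / (Sy × A) = 4.05 × 10^7 m³ / (0.02 × 7.41 × 10^8 m²) = 2.733 m

Δh ≈ 2.73 m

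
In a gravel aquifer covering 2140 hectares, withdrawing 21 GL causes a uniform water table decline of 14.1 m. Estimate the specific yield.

A = 2140 hectares = 2.14 × 10^7 m²
ΔV = 21 GL = 2.1 × 10^7 m³
Sy = ΔV / (A × Δh) = 2.1 × 10^7 m³ / (2.14 × 10^7 m² × 14.1 m) = 0.0696

Sy ≈ 0.07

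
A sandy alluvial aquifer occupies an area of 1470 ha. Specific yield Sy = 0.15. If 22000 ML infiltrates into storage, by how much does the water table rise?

Δh ≈ 9.98 m

A = 1470 ha = 1.47 × 10^7 m²
ΔV = 22000 ML = 2.2 × 10^7 m³
Δh = ΔV / (Sy × A) = 2.2 × 10^7 m³ / (0.15 × 1.47 × 10^7 m²) = 9.977 m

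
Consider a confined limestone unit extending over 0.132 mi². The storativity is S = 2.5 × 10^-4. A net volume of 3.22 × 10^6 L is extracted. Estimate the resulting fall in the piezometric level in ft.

A = 0.132 mi² = 3.419 × 10^5 m²
ΔV = 3.22 × 10^6 L = 3220 m³
Δh = ΔV / (S × A) = 3220 m³ / (2.5 × 10^-4 × 3.419 × 10^5 m²) = 37.67 m
Δh = 37.67 m = 123.6 ft

Δh ≈ 124 ft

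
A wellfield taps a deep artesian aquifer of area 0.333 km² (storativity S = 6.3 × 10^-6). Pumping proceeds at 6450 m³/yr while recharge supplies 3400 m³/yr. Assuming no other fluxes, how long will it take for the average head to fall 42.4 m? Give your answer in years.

t ≈ 0.0292 years

A = 0.333 km² = 3.33 × 10^5 m²
ΔV = S × A × Δh = 6.3 × 10^-6 × 3.33 × 10^5 × 42.4 = 88.95 m³
Net withdrawal = 6450 − 3400 = 3050 m³/yr = 8.356 m³/d
t = ΔV / Q = 88.95 m³ / 8.356 m³/d = 10.64 d
t = 10.64 d ≈ 0.02916 years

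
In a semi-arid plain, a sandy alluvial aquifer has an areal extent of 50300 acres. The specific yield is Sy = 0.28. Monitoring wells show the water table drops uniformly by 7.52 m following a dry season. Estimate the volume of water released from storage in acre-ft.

ΔV ≈ 3.47 × 10^5 acre-ft

A = 50300 acres = 2.036 × 10^8 m²
ΔV = Sy × A × Δh = 0.28 × 2.036 × 10^8 m² × 7.52 m = 4.286 × 10^8 m³
ΔV = 4.286 × 10^8 m³ = 3.475 × 10^5 acre-ft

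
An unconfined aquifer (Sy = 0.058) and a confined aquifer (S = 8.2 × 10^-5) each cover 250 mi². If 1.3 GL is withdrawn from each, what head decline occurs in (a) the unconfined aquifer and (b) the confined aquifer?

A = 250 mi² = 6.475 × 10^8 m²
ΔV = 1.3 GL = 1.3 × 10^6 m³
Unconfined: Δh_u = ΔV/(Sy·A) = 1.3 × 10^6/(0.058 × 6.475 × 10^8) = 0.03462 m
Confined: Δh_c = ΔV/(S·A) = 1.3 × 10^6/(8.2 × 10^-5 × 6.475 × 10^8) = 24.48 m

Δh_u ≈ 0.0346 m; Δh_c ≈ 24.5 m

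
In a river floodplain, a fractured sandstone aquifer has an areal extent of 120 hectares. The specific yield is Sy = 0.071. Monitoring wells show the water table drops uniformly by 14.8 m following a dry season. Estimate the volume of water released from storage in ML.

ΔV ≈ 1260 ML

A = 120 hectares = 1.2 × 10^6 m²
ΔV = Sy × A × Δh = 0.071 × 1.2 × 10^6 m² × 14.8 m = 1.261 × 10^6 m³
ΔV = 1.261 × 10^6 m³ = 1261 ML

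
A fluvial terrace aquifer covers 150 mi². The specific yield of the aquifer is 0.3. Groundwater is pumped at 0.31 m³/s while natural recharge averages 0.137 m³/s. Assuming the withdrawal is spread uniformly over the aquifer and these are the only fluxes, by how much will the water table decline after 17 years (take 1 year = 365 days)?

Δh ≈ 0.796 m

A = 150 mi² = 3.885 × 10^8 m²
Net abstraction = 0.31 − 0.137 = 0.173 m³/s
Q_net = 0.173 m³/s = 14950 m³/d
t = 17 years = 6205 d
ΔV = Q × t = 14950 m³/d × 6205 d = 9.275 × 10^7 m³
Δh = ΔV / (Sy × A) = 9.275 × 10^7 / (0.3 × 3.885 × 10^8) = 0.7958 m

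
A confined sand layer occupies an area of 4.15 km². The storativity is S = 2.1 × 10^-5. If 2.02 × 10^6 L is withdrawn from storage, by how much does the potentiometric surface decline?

A = 4.15 km² = 4.15 × 10^6 m²
ΔV = 2.02 × 10^6 L = 2020 m³
Δh = ΔV / (S × A) = 2020 m³ / (2.1 × 10^-5 × 4.15 × 10^6 m²) = 23.18 m

Δh ≈ 23.2 m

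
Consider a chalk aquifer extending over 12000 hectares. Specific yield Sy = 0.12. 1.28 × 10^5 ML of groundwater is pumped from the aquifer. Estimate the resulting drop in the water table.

Δh ≈ 8.89 m

A = 12000 hectares = 1.2 × 10^8 m²
ΔV = 1.28 × 10^5 ML = 1.28 × 10^8 m³
Δh = ΔV / (Sy × A) = 1.28 × 10^8 m³ / (0.12 × 1.2 × 10^8 m²) = 8.889 m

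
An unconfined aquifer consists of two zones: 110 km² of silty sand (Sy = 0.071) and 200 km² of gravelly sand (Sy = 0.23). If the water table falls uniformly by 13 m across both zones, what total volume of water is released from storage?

A₁ = 110 km² = 1.1 × 10^8 m²; A₂ = 200 km² = 2 × 10^8 m²
ΔV₁ = 0.071 × 1.1 × 10^8 × 13 = 1.015 × 10^8 m³
ΔV₂ = 0.23 × 2 × 10^8 × 13 = 5.98 × 10^8 m³
ΔV = ΔV₁ + ΔV₂ = 6.995 × 10^8 m³

ΔV ≈ 7 × 10^8 m³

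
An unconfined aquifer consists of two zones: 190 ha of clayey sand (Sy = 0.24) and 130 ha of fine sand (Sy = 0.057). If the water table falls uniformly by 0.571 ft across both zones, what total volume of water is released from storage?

ΔV ≈ 92300 m³

A₁ = 190 ha = 1.9 × 10^6 m²; A₂ = 130 ha = 1.3 × 10^6 m²
Δh = 0.571 ft = 0.174 m
ΔV₁ = 0.24 × 1.9 × 10^6 × 0.174 = 79360 m³
ΔV₂ = 0.057 × 1.3 × 10^6 × 0.174 = 12900 m³
ΔV = ΔV₁ + ΔV₂ = 92260 m³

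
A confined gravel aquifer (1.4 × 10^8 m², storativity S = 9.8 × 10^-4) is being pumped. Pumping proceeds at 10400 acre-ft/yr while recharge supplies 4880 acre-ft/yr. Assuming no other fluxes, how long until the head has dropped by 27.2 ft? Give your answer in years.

t ≈ 0.167 years

Δh = 27.2 ft = 8.291 m
ΔV = S × A × Δh = 9.8 × 10^-4 × 1.4 × 10^8 × 8.291 = 1.137 × 10^6 m³
Net withdrawal = 10400 − 4880 = 5520 acre-ft/yr = 18650 m³/d
t = ΔV / Q = 1.137 × 10^6 m³ / 18650 m³/d = 60.98 d
t = 60.98 d ≈ 0.1671 years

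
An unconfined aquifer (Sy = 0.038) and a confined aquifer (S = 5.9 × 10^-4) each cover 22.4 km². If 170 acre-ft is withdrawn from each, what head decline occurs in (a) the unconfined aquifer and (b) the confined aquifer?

A = 22.4 km² = 2.24 × 10^7 m²
ΔV = 170 acre-ft = 2.097 × 10^5 m³
Unconfined: Δh_u = ΔV/(Sy·A) = 2.097 × 10^5/(0.038 × 2.24 × 10^7) = 0.2463 m
Confined: Δh_c = ΔV/(S·A) = 2.097 × 10^5/(5.9 × 10^-4 × 2.24 × 10^7) = 15.87 m

Δh_u ≈ 0.246 m; Δh_c ≈ 15.9 m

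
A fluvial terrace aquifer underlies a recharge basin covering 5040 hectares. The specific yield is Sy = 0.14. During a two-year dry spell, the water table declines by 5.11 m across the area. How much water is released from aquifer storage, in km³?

A = 5040 hectares = 5.04 × 10^7 m²
ΔV = Sy × A × Δh = 0.14 × 5.04 × 10^7 m² × 5.11 m = 3.606 × 10^7 m³
ΔV = 3.606 × 10^7 m³ = 0.03606 km³

ΔV ≈ 0.0361 km³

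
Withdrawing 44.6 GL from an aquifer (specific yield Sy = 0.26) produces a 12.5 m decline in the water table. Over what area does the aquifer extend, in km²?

A ≈ 13.7 km²

ΔV = 44.6 GL = 4.46 × 10^7 m³
A = ΔV / (Sy × Δh) = 4.46 × 10^7 / (0.26 × 12.5) = 1.372 × 10^7 m²
A = 1.372 × 10^7 m² = 13.72 km²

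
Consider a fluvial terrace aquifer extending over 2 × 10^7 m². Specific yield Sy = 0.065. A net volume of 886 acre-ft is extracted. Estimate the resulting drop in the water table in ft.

Δh ≈ 2.76 ft

ΔV = 886 acre-ft = 1.093 × 10^6 m³
Δh = ΔV / (Sy × A) = 1.093 × 10^6 m³ / (0.065 × 2 × 10^7 m²) = 0.8407 m
Δh = 0.8407 m = 2.758 ft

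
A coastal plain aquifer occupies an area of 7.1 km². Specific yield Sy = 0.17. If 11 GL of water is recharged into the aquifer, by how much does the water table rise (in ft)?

Δh ≈ 29.9 ft

A = 7.1 km² = 7.1 × 10^6 m²
ΔV = 11 GL = 1.1 × 10^7 m³
Δh = ΔV / (Sy × A) = 1.1 × 10^7 m³ / (0.17 × 7.1 × 10^6 m²) = 9.114 m
Δh = 9.114 m = 29.9 ft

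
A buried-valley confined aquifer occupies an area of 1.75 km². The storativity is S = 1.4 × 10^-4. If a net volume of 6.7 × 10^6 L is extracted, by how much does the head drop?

A = 1.75 km² = 1.75 × 10^6 m²
ΔV = 6.7 × 10^6 L = 6700 m³
Δh = ΔV / (S × A) = 6700 m³ / (1.4 × 10^-4 × 1.75 × 10^6 m²) = 27.35 m

Δh ≈ 27.3 m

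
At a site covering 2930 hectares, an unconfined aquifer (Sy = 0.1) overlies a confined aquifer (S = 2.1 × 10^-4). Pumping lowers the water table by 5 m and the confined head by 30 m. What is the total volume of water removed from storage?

ΔV ≈ 1.48 × 10^7 m³

A = 2930 hectares = 2.93 × 10^7 m²
Unconfined: ΔV_u = Sy × A × Δh_u = 0.1 × 2.93 × 10^7 × 5 = 1.465 × 10^7 m³
Confined: ΔV_c = S × A × Δh_c = 2.1 × 10^-4 × 2.93 × 10^7 × 30 = 1.846 × 10^5 m³
Total ΔV = 1.465 × 10^7 + 1.846 × 10^5 = 1.483 × 10^7 m³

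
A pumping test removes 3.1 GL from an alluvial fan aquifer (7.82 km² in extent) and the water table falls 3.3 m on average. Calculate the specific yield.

A = 7.82 km² = 7.82 × 10^6 m²
ΔV = 3.1 GL = 3.1 × 10^6 m³
Sy = ΔV / (A × Δh) = 3.1 × 10^6 m³ / (7.82 × 10^6 m² × 3.3 m) = 0.1201

Sy ≈ 0.12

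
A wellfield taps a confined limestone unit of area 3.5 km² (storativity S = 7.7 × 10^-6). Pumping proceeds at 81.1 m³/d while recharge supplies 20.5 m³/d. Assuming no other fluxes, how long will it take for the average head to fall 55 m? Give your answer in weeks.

t ≈ 3.49 weeks

A = 3.5 km² = 3.5 × 10^6 m²
ΔV = S × A × Δh = 7.7 × 10^-6 × 3.5 × 10^6 × 55 = 1482 m³
Net withdrawal = 81.1 − 20.5 = 60.6 m³/d
t = ΔV / Q = 1482 m³ / 60.6 m³/d = 24.46 d
t = 24.46 d ≈ 3.494 weeks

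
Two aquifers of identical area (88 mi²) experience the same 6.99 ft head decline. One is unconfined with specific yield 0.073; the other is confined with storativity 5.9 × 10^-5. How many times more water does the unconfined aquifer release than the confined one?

A = 88 mi² = 2.279 × 10^8 m²
Δh = 6.99 ft = 2.131 m
Unconfined: ΔV_u = Sy × A × Δh = 0.073 × 2.279 × 10^8 × 2.131 = 3.545 × 10^7 m³
Confined: ΔV_c = S × A × Δh = 5.9 × 10^-5 × 2.279 × 10^8 × 2.131 = 28650 m³
Ratio = ΔV_u / ΔV_c = Sy / S = 0.073 / 5.9 × 10^-5 = 1237

ΔV_u / ΔV_c ≈ 1240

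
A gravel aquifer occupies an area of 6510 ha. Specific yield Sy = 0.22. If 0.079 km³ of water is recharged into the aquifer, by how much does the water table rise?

A = 6510 ha = 6.51 × 10^7 m²
ΔV = 0.079 km³ = 7.9 × 10^7 m³
Δh = ΔV / (Sy × A) = 7.9 × 10^7 m³ / (0.22 × 6.51 × 10^7 m²) = 5.516 m

Δh ≈ 5.52 m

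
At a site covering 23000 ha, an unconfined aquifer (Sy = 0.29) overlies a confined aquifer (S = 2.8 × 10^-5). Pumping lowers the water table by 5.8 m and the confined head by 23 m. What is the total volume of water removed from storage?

ΔV ≈ 3.87 × 10^8 m³

A = 23000 ha = 2.3 × 10^8 m²
Unconfined: ΔV_u = Sy × A × Δh_u = 0.29 × 2.3 × 10^8 × 5.8 = 3.869 × 10^8 m³
Confined: ΔV_c = S × A × Δh_c = 2.8 × 10^-5 × 2.3 × 10^8 × 23 = 1.481 × 10^5 m³
Total ΔV = 3.869 × 10^8 + 1.481 × 10^5 = 3.87 × 10^8 m³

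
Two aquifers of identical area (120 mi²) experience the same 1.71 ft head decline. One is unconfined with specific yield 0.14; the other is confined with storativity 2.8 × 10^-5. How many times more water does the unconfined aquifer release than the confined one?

ΔV_u / ΔV_c ≈ 5000

A = 120 mi² = 3.108 × 10^8 m²
Δh = 1.71 ft = 0.5212 m
Unconfined: ΔV_u = Sy × A × Δh = 0.14 × 3.108 × 10^8 × 0.5212 = 2.268 × 10^7 m³
Confined: ΔV_c = S × A × Δh = 2.8 × 10^-5 × 3.108 × 10^8 × 0.5212 = 4536 m³
Ratio = ΔV_u / ΔV_c = Sy / S = 0.14 / 2.8 × 10^-5 = 5000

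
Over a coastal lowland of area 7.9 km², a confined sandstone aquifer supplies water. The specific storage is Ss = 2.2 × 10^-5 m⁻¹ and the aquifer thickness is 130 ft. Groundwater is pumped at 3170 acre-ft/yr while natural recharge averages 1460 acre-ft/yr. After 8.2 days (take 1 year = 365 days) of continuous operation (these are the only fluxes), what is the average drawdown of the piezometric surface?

Δh ≈ 6.88 m

b = 130 ft = 39.62 m
S = Ss × b = 2.2 × 10^-5 m⁻¹ × 39.62 m = 8.717 × 10^-4
A = 7.9 km² = 7.9 × 10^6 m²
Net abstraction = 3170 − 1460 = 1710 acre-ft/yr
Q_net = 1710 acre-ft/yr = 5779 m³/d
ΔV = Q × t = 5779 m³/d × 8.2 d = 47390 m³
Δh = ΔV / (S × A) = 47390 / (8.717 × 10^-4 × 7.9 × 10^6) = 6.881 m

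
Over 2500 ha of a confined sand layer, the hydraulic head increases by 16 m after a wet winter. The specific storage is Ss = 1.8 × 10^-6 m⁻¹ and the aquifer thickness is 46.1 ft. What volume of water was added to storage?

b = 46.1 ft = 14.05 m
S = Ss × b = 1.8 × 10^-6 m⁻¹ × 14.05 m = 2.529 × 10^-5
A = 2500 ha = 2.5 × 10^7 m²
ΔV = S × A × Δh = 2.529 × 10^-5 × 2.5 × 10^7 m² × 16 m = 10120 m³

ΔV ≈ 10100 m³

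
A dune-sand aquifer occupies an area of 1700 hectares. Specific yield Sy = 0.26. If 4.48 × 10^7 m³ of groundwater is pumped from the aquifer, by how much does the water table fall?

Δh ≈ 10.1 m

A = 1700 hectares = 1.7 × 10^7 m²
Δh = ΔV / (Sy × A) = 4.48 × 10^7 m³ / (0.26 × 1.7 × 10^7 m²) = 10.14 m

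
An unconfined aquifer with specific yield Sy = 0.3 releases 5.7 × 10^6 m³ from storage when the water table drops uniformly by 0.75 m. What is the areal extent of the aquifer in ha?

A ≈ 2530 ha

A = ΔV / (Sy × Δh) = 5.7 × 10^6 / (0.3 × 0.75) = 2.533 × 10^7 m²
A = 2.533 × 10^7 m² = 2533 ha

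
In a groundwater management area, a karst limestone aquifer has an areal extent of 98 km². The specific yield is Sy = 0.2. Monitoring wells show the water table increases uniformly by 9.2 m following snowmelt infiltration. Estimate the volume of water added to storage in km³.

ΔV ≈ 0.18 km³

A = 98 km² = 9.8 × 10^7 m²
ΔV = Sy × A × Δh = 0.2 × 9.8 × 10^7 m² × 9.2 m = 1.803 × 10^8 m³
ΔV = 1.803 × 10^8 m³ = 0.1803 km³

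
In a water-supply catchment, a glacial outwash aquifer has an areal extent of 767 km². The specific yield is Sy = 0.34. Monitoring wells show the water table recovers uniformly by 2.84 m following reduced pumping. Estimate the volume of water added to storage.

ΔV ≈ 7.41 × 10^8 m³

A = 767 km² = 7.67 × 10^8 m²
ΔV = Sy × A × Δh = 0.34 × 7.67 × 10^8 m² × 2.84 m = 7.406 × 10^8 m³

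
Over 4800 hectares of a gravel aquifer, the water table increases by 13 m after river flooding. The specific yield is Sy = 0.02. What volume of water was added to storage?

ΔV ≈ 1.25 × 10^7 m³

A = 4800 hectares = 4.8 × 10^7 m²
ΔV = Sy × A × Δh = 0.02 × 4.8 × 10^7 m² × 13 m = 1.248 × 10^7 m³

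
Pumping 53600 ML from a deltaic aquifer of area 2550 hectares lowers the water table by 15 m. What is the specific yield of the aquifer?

A = 2550 hectares = 2.55 × 10^7 m²
ΔV = 53600 ML = 5.36 × 10^7 m³
Sy = ΔV / (A × Δh) = 5.36 × 10^7 m³ / (2.55 × 10^7 m² × 15 m) = 0.1401

Sy ≈ 0.14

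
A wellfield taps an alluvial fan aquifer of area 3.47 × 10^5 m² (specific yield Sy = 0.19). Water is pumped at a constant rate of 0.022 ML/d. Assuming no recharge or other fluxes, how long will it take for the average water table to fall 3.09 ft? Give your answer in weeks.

t ≈ 403 weeks

Δh = 3.09 ft = 0.9418 m
ΔV = Sy × A × Δh = 0.19 × 3.47 × 10^5 × 0.9418 = 62090 m³
Q = 0.022 ML/d = 22 m³/d
t = ΔV / Q = 62090 m³ / 22 m³/d = 2822 d
t = 2822 d ≈ 403.2 weeks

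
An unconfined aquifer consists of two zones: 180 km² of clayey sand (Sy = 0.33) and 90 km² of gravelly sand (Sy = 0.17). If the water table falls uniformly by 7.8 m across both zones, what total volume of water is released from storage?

ΔV ≈ 5.83 × 10^8 m³

A₁ = 180 km² = 1.8 × 10^8 m²; A₂ = 90 km² = 9 × 10^7 m²
ΔV₁ = 0.33 × 1.8 × 10^8 × 7.8 = 4.633 × 10^8 m³
ΔV₂ = 0.17 × 9 × 10^7 × 7.8 = 1.193 × 10^8 m³
ΔV = ΔV₁ + ΔV₂ = 5.827 × 10^8 m³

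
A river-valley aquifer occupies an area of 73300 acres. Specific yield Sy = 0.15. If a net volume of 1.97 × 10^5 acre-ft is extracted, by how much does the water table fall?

Δh ≈ 5.46 m

A = 73300 acres = 2.966 × 10^8 m²
ΔV = 1.97 × 10^5 acre-ft = 2.43 × 10^8 m³
Δh = ΔV / (Sy × A) = 2.43 × 10^8 m³ / (0.15 × 2.966 × 10^8 m²) = 5.461 m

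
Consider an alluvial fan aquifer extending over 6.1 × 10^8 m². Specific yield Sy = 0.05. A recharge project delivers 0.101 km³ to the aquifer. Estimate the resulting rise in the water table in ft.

Δh ≈ 10.9 ft

ΔV = 0.101 km³ = 1.01 × 10^8 m³
Δh = ΔV / (Sy × A) = 1.01 × 10^8 m³ / (0.05 × 6.1 × 10^8 m²) = 3.311 m
Δh = 3.311 m = 10.86 ft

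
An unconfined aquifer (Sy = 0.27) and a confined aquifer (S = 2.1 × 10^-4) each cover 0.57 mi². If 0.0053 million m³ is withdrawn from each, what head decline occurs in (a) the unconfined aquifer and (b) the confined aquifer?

A = 0.57 mi² = 1.476 × 10^6 m²
ΔV = 0.0053 million m³ = 5300 m³
Unconfined: Δh_u = ΔV/(Sy·A) = 5300/(0.27 × 1.476 × 10^6) = 0.0133 m
Confined: Δh_c = ΔV/(S·A) = 5300/(2.1 × 10^-4 × 1.476 × 10^6) = 17.1 m

Δh_u ≈ 0.0133 m; Δh_c ≈ 17.1 m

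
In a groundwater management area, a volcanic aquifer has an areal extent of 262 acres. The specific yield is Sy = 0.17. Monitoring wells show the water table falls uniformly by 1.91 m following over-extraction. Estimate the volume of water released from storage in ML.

ΔV ≈ 344 ML

A = 262 acres = 1.06 × 10^6 m²
ΔV = Sy × A × Δh = 0.17 × 1.06 × 10^6 m² × 1.91 m = 3.443 × 10^5 m³
ΔV = 3.443 × 10^5 m³ = 344.3 ML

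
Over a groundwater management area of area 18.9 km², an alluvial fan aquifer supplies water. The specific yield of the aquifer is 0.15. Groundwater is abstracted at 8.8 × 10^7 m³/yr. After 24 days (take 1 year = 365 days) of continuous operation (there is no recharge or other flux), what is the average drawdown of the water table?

A = 18.9 km² = 1.89 × 10^7 m²
Q = 8.8 × 10^7 m³/yr = 2.411 × 10^5 m³/d
ΔV = Q × t = 2.411 × 10^5 m³/d × 24 d = 5.786 × 10^6 m³
Δh = ΔV / (Sy × A) = 5.786 × 10^6 / (0.15 × 1.89 × 10^7) = 2.041 m

Δh ≈ 2.04 m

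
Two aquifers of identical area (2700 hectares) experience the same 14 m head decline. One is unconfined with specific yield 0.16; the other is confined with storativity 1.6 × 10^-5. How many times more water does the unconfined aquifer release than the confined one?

A = 2700 hectares = 2.7 × 10^7 m²
Unconfined: ΔV_u = Sy × A × Δh = 0.16 × 2.7 × 10^7 × 14 = 6.048 × 10^7 m³
Confined: ΔV_c = S × A × Δh = 1.6 × 10^-5 × 2.7 × 10^7 × 14 = 6048 m³
Ratio = ΔV_u / ΔV_c = Sy / S = 0.16 / 1.6 × 10^-5 = 10000

ΔV_u / ΔV_c ≈ 10000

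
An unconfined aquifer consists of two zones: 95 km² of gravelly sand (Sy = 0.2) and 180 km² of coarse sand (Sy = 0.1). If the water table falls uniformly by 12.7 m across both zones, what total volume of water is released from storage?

ΔV ≈ 4.7 × 10^8 m³

A₁ = 95 km² = 9.5 × 10^7 m²; A₂ = 180 km² = 1.8 × 10^8 m²
ΔV₁ = 0.2 × 9.5 × 10^7 × 12.7 = 2.413 × 10^8 m³
ΔV₂ = 0.1 × 1.8 × 10^8 × 12.7 = 2.286 × 10^8 m³
ΔV = ΔV₁ + ΔV₂ = 4.699 × 10^8 m³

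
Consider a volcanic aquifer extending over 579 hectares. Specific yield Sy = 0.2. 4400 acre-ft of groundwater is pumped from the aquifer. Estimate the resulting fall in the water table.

A = 579 hectares = 5.79 × 10^6 m²
ΔV = 4400 acre-ft = 5.427 × 10^6 m³
Δh = ΔV / (Sy × A) = 5.427 × 10^6 m³ / (0.2 × 5.79 × 10^6 m²) = 4.687 m

Δh ≈ 4.69 m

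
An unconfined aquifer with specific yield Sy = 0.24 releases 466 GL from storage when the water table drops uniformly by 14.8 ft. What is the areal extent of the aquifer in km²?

A ≈ 430 km²

Δh = 14.8 ft = 4.511 m
ΔV = 466 GL = 4.66 × 10^8 m³
A = ΔV / (Sy × Δh) = 4.66 × 10^8 / (0.24 × 4.511) = 4.304 × 10^8 m²
A = 4.304 × 10^8 m² = 430.4 km²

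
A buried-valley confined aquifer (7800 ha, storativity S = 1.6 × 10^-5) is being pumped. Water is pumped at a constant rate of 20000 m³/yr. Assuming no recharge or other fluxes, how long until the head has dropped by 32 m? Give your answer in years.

A = 7800 ha = 7.8 × 10^7 m²
ΔV = S × A × Δh = 1.6 × 10^-5 × 7.8 × 10^7 × 32 = 39940 m³
Q = 20000 m³/yr = 54.79 m³/d
t = ΔV / Q = 39940 m³ / 54.79 m³/d = 728.8 d
t = 728.8 d ≈ 1.997 years

t ≈ 2 years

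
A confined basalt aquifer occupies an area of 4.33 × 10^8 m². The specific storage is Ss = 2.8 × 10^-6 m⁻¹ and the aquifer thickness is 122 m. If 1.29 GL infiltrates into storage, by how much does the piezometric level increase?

Δh ≈ 8.72 m

S = Ss × b = 2.8 × 10^-6 m⁻¹ × 122 m = 3.416 × 10^-4
ΔV = 1.29 GL = 1.29 × 10^6 m³
Δh = ΔV / (S × A) = 1.29 × 10^6 m³ / (3.416 × 10^-4 × 4.33 × 10^8 m²) = 8.721 m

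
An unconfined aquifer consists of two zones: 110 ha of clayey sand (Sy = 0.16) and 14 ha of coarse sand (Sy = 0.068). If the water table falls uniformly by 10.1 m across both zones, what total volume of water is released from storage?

A₁ = 110 ha = 1.1 × 10^6 m²; A₂ = 14 ha = 1.4 × 10^5 m²
ΔV₁ = 0.16 × 1.1 × 10^6 × 10.1 = 1.778 × 10^6 m³
ΔV₂ = 0.068 × 1.4 × 10^5 × 10.1 = 96150 m³
ΔV = ΔV₁ + ΔV₂ = 1.874 × 10^6 m³

ΔV ≈ 1.87 × 10^6 m³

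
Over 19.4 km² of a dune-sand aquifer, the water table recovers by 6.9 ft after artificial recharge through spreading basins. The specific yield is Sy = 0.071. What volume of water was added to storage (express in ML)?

A = 19.4 km² = 1.94 × 10^7 m²
Δh = 6.9 ft = 2.103 m
ΔV = Sy × A × Δh = 0.071 × 1.94 × 10^7 m² × 2.103 m = 2.897 × 10^6 m³
ΔV = 2.897 × 10^6 m³ = 2897 ML

ΔV ≈ 2900 ML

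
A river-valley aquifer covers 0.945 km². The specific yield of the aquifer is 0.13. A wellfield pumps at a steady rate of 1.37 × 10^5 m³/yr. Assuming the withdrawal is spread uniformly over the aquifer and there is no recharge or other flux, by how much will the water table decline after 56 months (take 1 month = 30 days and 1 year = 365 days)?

Δh ≈ 5.13 m

A = 0.945 km² = 9.45 × 10^5 m²
Q = 1.37 × 10^5 m³/yr = 375.3 m³/d
t = 56 months = 1680 d
ΔV = Q × t = 375.3 m³/d × 1680 d = 6.306 × 10^5 m³
Δh = ΔV / (Sy × A) = 6.306 × 10^5 / (0.13 × 9.45 × 10^5) = 5.133 m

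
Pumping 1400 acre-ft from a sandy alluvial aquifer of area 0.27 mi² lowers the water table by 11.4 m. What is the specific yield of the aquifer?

A = 0.27 mi² = 6.993 × 10^5 m²
ΔV = 1400 acre-ft = 1.727 × 10^6 m³
Sy = ΔV / (A × Δh) = 1.727 × 10^6 m³ / (6.993 × 10^5 m² × 11.4 m) = 0.2166

Sy ≈ 0.22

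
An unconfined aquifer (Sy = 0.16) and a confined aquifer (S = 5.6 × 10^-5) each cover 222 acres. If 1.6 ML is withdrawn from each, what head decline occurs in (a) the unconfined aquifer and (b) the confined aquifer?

A = 222 acres = 8.984 × 10^5 m²
ΔV = 1.6 ML = 1600 m³
Unconfined: Δh_u = ΔV/(Sy·A) = 1600/(0.16 × 8.984 × 10^5) = 0.01113 m
Confined: Δh_c = ΔV/(S·A) = 1600/(5.6 × 10^-5 × 8.984 × 10^5) = 31.8 m

Δh_u ≈ 0.0111 m; Δh_c ≈ 31.8 m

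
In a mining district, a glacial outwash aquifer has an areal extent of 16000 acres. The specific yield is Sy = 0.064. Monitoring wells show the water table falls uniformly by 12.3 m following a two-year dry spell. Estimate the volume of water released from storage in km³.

A = 16000 acres = 6.475 × 10^7 m²
ΔV = Sy × A × Δh = 0.064 × 6.475 × 10^7 m² × 12.3 m = 5.097 × 10^7 m³
ΔV = 5.097 × 10^7 m³ = 0.05097 km³

ΔV ≈ 0.051 km³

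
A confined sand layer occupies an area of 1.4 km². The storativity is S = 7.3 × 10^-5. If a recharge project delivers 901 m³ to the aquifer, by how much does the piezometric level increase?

A = 1.4 km² = 1.4 × 10^6 m²
Δh = ΔV / (S × A) = 901 m³ / (7.3 × 10^-5 × 1.4 × 10^6 m²) = 8.816 m

Δh ≈ 8.82 m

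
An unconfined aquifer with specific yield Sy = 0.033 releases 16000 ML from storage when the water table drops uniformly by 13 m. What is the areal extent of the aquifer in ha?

ΔV = 16000 ML = 1.6 × 10^7 m³
A = ΔV / (Sy × Δh) = 1.6 × 10^7 / (0.033 × 13) = 3.73 × 10^7 m²
A = 3.73 × 10^7 m² = 3730 ha

A ≈ 3730 ha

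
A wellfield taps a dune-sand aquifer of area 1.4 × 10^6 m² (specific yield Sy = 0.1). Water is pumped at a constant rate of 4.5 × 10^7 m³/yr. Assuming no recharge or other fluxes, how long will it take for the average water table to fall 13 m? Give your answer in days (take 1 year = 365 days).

t ≈ 14.8 days

ΔV = Sy × A × Δh = 0.1 × 1.4 × 10^6 × 13 = 1.82 × 10^6 m³
Q = 4.5 × 10^7 m³/yr = 1.233 × 10^5 m³/d
t = ΔV / Q = 1.82 × 10^6 m³ / 1.233 × 10^5 m³/d = 14.76 d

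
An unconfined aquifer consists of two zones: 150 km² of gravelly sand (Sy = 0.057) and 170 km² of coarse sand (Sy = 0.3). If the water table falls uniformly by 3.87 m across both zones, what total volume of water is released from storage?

ΔV ≈ 2.3 × 10^8 m³

A₁ = 150 km² = 1.5 × 10^8 m²; A₂ = 170 km² = 1.7 × 10^8 m²
ΔV₁ = 0.057 × 1.5 × 10^8 × 3.87 = 3.309 × 10^7 m³
ΔV₂ = 0.3 × 1.7 × 10^8 × 3.87 = 1.974 × 10^8 m³
ΔV = ΔV₁ + ΔV₂ = 2.305 × 10^8 m³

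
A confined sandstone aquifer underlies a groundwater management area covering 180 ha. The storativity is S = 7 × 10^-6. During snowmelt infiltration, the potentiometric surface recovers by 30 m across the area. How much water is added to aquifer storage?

ΔV ≈ 378 m³

A = 180 ha = 1.8 × 10^6 m²
ΔV = S × A × Δh = 7 × 10^-6 × 1.8 × 10^6 m² × 30 m = 378 m³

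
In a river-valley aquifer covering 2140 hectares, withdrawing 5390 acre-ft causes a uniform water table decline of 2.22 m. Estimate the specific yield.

A = 2140 hectares = 2.14 × 10^7 m²
ΔV = 5390 acre-ft = 6.648 × 10^6 m³
Sy = ΔV / (A × Δh) = 6.648 × 10^6 m³ / (2.14 × 10^7 m² × 2.22 m) = 0.1399

Sy ≈ 0.14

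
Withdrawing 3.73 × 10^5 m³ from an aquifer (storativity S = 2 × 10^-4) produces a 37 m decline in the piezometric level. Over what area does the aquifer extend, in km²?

A ≈ 50.4 km²

A = ΔV / (S × Δh) = 3.73 × 10^5 / (2 × 10^-4 × 37) = 5.041 × 10^7 m²
A = 5.041 × 10^7 m² = 50.41 km²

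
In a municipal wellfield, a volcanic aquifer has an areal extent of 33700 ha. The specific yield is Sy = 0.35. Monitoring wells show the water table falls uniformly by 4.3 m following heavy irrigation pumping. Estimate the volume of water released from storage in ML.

A = 33700 ha = 3.37 × 10^8 m²
ΔV = Sy × A × Δh = 0.35 × 3.37 × 10^8 m² × 4.3 m = 5.072 × 10^8 m³
ΔV = 5.072 × 10^8 m³ = 5.072 × 10^5 ML

ΔV ≈ 5.07 × 10^5 ML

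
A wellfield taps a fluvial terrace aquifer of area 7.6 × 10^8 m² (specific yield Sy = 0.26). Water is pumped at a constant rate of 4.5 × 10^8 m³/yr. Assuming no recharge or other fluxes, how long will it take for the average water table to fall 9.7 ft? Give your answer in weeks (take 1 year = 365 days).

Δh = 9.7 ft = 2.957 m
ΔV = Sy × A × Δh = 0.26 × 7.6 × 10^8 × 2.957 = 5.842 × 10^8 m³
Q = 4.5 × 10^8 m³/yr = 1.233 × 10^6 m³/d
t = ΔV / Q = 5.842 × 10^8 m³ / 1.233 × 10^6 m³/d = 473.9 d
t = 473.9 d ≈ 67.69 weeks

t ≈ 67.7 weeks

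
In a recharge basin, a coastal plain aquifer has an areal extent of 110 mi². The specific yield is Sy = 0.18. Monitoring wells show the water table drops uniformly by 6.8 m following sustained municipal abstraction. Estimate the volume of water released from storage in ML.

A = 110 mi² = 2.849 × 10^8 m²
ΔV = Sy × A × Δh = 0.18 × 2.849 × 10^8 m² × 6.8 m = 3.487 × 10^8 m³
ΔV = 3.487 × 10^8 m³ = 3.487 × 10^5 ML

ΔV ≈ 3.49 × 10^5 ML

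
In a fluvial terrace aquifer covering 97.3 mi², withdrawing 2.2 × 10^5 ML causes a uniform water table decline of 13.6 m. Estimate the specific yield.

A = 97.3 mi² = 2.52 × 10^8 m²
ΔV = 2.2 × 10^5 ML = 2.2 × 10^8 m³
Sy = ΔV / (A × Δh) = 2.2 × 10^8 m³ / (2.52 × 10^8 m² × 13.6 m) = 0.06419

Sy ≈ 0.064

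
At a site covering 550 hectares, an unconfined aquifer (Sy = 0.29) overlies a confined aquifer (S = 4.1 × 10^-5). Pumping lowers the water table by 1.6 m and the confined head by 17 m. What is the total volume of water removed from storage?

A = 550 hectares = 5.5 × 10^6 m²
Unconfined: ΔV_u = Sy × A × Δh_u = 0.29 × 5.5 × 10^6 × 1.6 = 2.552 × 10^6 m³
Confined: ΔV_c = S × A × Δh_c = 4.1 × 10^-5 × 5.5 × 10^6 × 17 = 3834 m³
Total ΔV = 2.552 × 10^6 + 3834 = 2.556 × 10^6 m³

ΔV ≈ 2.56 × 10^6 m³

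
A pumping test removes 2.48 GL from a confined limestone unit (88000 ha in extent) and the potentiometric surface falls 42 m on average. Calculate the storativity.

A = 88000 ha = 8.8 × 10^8 m²
ΔV = 2.48 GL = 2.48 × 10^6 m³
S = ΔV / (A × Δh) = 2.48 × 10^6 m³ / (8.8 × 10^8 m² × 42 m) = 6.71 × 10^-5

S ≈ 6.7 × 10^-5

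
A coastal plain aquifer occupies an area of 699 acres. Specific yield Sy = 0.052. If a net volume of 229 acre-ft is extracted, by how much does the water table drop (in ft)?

Δh ≈ 6.3 ft

A = 699 acres = 2.829 × 10^6 m²
ΔV = 229 acre-ft = 2.825 × 10^5 m³
Δh = ΔV / (Sy × A) = 2.825 × 10^5 m³ / (0.052 × 2.829 × 10^6 m²) = 1.92 m
Δh = 1.92 m = 6.3 ft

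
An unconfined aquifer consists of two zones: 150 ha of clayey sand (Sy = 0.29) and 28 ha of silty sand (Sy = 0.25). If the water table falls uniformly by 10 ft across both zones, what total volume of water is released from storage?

A₁ = 150 ha = 1.5 × 10^6 m²; A₂ = 28 ha = 2.8 × 10^5 m²
Δh = 10 ft = 3.048 m
ΔV₁ = 0.29 × 1.5 × 10^6 × 3.048 = 1.326 × 10^6 m³
ΔV₂ = 0.25 × 2.8 × 10^5 × 3.048 = 2.134 × 10^5 m³
ΔV = ΔV₁ + ΔV₂ = 1.539 × 10^6 m³

ΔV ≈ 1.54 × 10^6 m³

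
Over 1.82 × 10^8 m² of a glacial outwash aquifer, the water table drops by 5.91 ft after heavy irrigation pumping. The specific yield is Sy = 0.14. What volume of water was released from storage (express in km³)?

Δh = 5.91 ft = 1.801 m
ΔV = Sy × A × Δh = 0.14 × 1.82 × 10^8 m² × 1.801 m = 4.59 × 10^7 m³
ΔV = 4.59 × 10^7 m³ = 0.0459 km³

ΔV ≈ 0.0459 km³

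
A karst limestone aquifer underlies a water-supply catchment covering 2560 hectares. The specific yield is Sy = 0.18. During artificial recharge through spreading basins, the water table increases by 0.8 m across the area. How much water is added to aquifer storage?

A = 2560 hectares = 2.56 × 10^7 m²
ΔV = Sy × A × Δh = 0.18 × 2.56 × 10^7 m² × 0.8 m = 3.686 × 10^6 m³

ΔV ≈ 3.69 × 10^6 m³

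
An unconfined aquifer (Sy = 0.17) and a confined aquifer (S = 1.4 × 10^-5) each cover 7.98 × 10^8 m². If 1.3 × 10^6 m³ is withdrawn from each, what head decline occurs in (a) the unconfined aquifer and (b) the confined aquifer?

Δh_u ≈ 0.00958 m; Δh_c ≈ 116 m

Unconfined: Δh_u = ΔV/(Sy·A) = 1.3 × 10^6/(0.17 × 7.98 × 10^8) = 0.009583 m
Confined: Δh_c = ΔV/(S·A) = 1.3 × 10^6/(1.4 × 10^-5 × 7.98 × 10^8) = 116.4 m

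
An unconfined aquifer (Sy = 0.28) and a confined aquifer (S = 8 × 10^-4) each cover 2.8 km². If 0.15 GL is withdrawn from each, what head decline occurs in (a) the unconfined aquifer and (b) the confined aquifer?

Δh_u ≈ 0.191 m; Δh_c ≈ 67 m

A = 2.8 km² = 2.8 × 10^6 m²
ΔV = 0.15 GL = 1.5 × 10^5 m³
Unconfined: Δh_u = ΔV/(Sy·A) = 1.5 × 10^5/(0.28 × 2.8 × 10^6) = 0.1913 m
Confined: Δh_c = ΔV/(S·A) = 1.5 × 10^5/(8 × 10^-4 × 2.8 × 10^6) = 66.96 m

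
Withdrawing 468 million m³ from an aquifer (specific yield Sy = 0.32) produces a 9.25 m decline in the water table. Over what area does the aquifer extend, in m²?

ΔV = 468 million m³ = 4.68 × 10^8 m³
A = ΔV / (Sy × Δh) = 4.68 × 10^8 / (0.32 × 9.25) = 1.581 × 10^8 m²

A ≈ 1.58 × 10^8 m²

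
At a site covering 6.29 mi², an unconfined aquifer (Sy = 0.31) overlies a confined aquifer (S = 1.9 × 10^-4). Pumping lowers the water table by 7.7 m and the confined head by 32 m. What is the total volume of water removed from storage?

ΔV ≈ 3.9 × 10^7 m³

A = 6.29 mi² = 1.629 × 10^7 m²
Unconfined: ΔV_u = Sy × A × Δh_u = 0.31 × 1.629 × 10^7 × 7.7 = 3.889 × 10^7 m³
Confined: ΔV_c = S × A × Δh_c = 1.9 × 10^-4 × 1.629 × 10^7 × 32 = 99050 m³
Total ΔV = 3.889 × 10^7 + 99050 = 3.899 × 10^7 m³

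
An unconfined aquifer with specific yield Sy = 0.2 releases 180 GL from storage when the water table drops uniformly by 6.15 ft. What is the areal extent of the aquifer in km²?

A ≈ 480 km²

Δh = 6.15 ft = 1.875 m
ΔV = 180 GL = 1.8 × 10^8 m³
A = ΔV / (Sy × Δh) = 1.8 × 10^8 / (0.2 × 1.875) = 4.801 × 10^8 m²
A = 4.801 × 10^8 m² = 480.1 km²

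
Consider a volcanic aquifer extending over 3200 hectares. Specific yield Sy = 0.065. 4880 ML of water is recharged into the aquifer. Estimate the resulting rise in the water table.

A = 3200 hectares = 3.2 × 10^7 m²
ΔV = 4880 ML = 4.88 × 10^6 m³
Δh = ΔV / (Sy × A) = 4.88 × 10^6 m³ / (0.065 × 3.2 × 10^7 m²) = 2.346 m

Δh ≈ 2.35 m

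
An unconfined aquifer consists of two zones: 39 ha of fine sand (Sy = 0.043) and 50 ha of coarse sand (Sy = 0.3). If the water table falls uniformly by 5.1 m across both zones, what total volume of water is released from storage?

ΔV ≈ 8.51 × 10^5 m³

A₁ = 39 ha = 3.9 × 10^5 m²; A₂ = 50 ha = 5 × 10^5 m²
ΔV₁ = 0.043 × 3.9 × 10^5 × 5.1 = 85530 m³
ΔV₂ = 0.3 × 5 × 10^5 × 5.1 = 7.65 × 10^5 m³
ΔV = ΔV₁ + ΔV₂ = 8.505 × 10^5 m³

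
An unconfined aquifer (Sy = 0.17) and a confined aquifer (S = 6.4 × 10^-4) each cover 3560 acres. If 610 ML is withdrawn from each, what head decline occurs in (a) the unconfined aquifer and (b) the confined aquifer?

A = 3560 acres = 1.441 × 10^7 m²
ΔV = 610 ML = 6.1 × 10^5 m³
Unconfined: Δh_u = ΔV/(Sy·A) = 6.1 × 10^5/(0.17 × 1.441 × 10^7) = 0.2491 m
Confined: Δh_c = ΔV/(S·A) = 6.1 × 10^5/(6.4 × 10^-4 × 1.441 × 10^7) = 66.16 m

Δh_u ≈ 0.249 m; Δh_c ≈ 66.2 m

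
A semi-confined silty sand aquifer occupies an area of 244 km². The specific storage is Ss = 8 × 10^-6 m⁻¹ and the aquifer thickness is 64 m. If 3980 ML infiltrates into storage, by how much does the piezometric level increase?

Δh ≈ 31.9 m

S = Ss × b = 8 × 10^-6 m⁻¹ × 64 m = 5.12 × 10^-4
A = 244 km² = 2.44 × 10^8 m²
ΔV = 3980 ML = 3.98 × 10^6 m³
Δh = ΔV / (S × A) = 3.98 × 10^6 m³ / (5.12 × 10^-4 × 2.44 × 10^8 m²) = 31.86 m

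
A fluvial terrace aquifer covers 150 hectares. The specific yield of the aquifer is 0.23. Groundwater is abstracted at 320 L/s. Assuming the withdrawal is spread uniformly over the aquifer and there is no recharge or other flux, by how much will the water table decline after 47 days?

Δh ≈ 3.77 m

A = 150 hectares = 1.5 × 10^6 m²
Q = 320 L/s = 27650 m³/d
ΔV = Q × t = 27650 m³/d × 47 d = 1.299 × 10^6 m³
Δh = ΔV / (Sy × A) = 1.299 × 10^6 / (0.23 × 1.5 × 10^6) = 3.767 m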